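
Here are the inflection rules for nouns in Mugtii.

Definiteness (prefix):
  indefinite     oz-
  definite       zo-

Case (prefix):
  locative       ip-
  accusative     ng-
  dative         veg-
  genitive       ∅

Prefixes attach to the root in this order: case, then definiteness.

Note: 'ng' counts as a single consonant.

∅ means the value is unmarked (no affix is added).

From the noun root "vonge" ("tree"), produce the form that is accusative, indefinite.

ozngvonge

Attach case accusative ng- → ngvonge.
Attach definiteness indefinite oz- → ozngvonge.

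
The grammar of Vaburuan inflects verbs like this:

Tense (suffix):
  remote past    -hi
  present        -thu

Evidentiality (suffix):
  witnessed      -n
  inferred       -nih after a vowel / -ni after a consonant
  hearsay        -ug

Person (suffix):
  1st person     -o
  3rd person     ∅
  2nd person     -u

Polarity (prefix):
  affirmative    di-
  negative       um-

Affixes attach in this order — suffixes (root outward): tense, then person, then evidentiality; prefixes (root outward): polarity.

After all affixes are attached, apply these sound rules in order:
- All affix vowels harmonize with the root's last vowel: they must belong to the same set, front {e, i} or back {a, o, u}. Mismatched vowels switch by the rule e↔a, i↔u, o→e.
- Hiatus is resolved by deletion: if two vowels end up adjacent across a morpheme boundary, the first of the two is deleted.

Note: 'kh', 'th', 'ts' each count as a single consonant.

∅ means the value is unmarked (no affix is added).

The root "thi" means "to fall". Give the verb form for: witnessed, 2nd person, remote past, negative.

Attach tense remote past -hi → thihi.
Attach person 2nd person -u → thihiu.
Attach polarity negative um- → umthihiu.
Attach evidentiality witnessed -n → umthihiun.
Apply vowel harmony: umthihiun → imthihiin.
Apply vowel deletion: imthihiin → imthihin.

imthihin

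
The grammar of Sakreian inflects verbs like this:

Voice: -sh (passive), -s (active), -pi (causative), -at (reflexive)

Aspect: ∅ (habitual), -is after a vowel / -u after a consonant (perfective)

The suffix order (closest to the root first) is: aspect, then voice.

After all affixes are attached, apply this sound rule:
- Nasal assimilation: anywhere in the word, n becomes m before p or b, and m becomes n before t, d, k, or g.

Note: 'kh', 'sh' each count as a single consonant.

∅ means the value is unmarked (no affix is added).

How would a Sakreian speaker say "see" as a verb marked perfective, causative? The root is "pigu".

piguispi

Attach aspect perfective -is (after vowel 'u') → piguis.
Attach voice causative -pi → piguispi.
Nasal assimilation: no change.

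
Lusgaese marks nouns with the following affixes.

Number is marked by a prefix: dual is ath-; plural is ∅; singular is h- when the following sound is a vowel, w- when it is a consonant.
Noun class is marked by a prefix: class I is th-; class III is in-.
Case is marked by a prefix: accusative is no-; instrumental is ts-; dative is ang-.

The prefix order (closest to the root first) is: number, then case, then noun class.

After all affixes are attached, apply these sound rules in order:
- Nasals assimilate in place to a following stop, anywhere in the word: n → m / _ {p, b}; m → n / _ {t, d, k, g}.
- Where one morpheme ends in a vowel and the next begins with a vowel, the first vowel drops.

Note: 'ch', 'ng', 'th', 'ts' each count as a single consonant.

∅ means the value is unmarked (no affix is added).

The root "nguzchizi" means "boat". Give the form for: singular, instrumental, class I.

thtswnguzchizi

Attach number singular w- (before consonant 'ng') → wnguzchizi.
Attach case instrumental ts- → tswnguzchizi.
Attach noun class class I th- → thtswnguzchizi.
Nasal assimilation: no change.
Vowel deletion: no change.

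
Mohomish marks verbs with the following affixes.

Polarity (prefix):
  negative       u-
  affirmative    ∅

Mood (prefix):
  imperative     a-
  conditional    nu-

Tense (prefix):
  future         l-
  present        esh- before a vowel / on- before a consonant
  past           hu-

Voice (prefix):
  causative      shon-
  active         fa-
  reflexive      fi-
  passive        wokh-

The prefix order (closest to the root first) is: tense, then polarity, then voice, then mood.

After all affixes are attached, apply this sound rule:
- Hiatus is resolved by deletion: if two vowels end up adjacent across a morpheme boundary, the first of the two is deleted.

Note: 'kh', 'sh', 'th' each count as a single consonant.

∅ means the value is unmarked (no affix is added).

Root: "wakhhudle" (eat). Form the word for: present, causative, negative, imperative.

Attach tense present on- (before consonant 'w') → onwakhhudle.
Attach polarity negative u- → uonwakhhudle.
Attach voice causative shon- → shonuonwakhhudle.
Attach mood imperative a- → ashonuonwakhhudle.
Apply vowel deletion: ashonuonwakhhudle → ashononwakhhudle.

ashononwakhhudle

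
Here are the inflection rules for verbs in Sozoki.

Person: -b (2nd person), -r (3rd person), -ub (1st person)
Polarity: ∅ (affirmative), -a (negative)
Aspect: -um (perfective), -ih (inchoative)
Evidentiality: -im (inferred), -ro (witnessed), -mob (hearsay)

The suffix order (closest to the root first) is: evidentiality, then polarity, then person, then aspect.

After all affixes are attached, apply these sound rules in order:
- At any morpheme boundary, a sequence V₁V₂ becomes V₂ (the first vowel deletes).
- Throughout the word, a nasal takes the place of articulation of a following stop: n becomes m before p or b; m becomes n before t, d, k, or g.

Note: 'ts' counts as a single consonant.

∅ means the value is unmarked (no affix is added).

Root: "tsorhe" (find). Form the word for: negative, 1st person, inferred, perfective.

Attach evidentiality inferred -im → tsorheim.
Attach polarity negative -a → tsorheima.
Attach person 1st person -ub → tsorheimaub.
Attach aspect perfective -um → tsorheimaubum.
Apply vowel deletion: tsorheimaubum → tsorhimubum.
Nasal assimilation: no change.

tsorhimubum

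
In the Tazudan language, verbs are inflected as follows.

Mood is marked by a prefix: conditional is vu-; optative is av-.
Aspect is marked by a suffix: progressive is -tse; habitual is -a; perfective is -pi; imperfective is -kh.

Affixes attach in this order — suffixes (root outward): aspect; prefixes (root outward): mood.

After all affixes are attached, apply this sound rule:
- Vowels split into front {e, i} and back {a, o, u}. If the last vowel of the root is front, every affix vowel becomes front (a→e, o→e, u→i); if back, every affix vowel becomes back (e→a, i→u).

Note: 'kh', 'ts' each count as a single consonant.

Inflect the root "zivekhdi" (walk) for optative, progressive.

Attach mood optative av- → avzivekhdi.
Attach aspect progressive -tse → avzivekhditse.
Apply vowel harmony: avzivekhditse → evzivekhditse.

evzivekhditse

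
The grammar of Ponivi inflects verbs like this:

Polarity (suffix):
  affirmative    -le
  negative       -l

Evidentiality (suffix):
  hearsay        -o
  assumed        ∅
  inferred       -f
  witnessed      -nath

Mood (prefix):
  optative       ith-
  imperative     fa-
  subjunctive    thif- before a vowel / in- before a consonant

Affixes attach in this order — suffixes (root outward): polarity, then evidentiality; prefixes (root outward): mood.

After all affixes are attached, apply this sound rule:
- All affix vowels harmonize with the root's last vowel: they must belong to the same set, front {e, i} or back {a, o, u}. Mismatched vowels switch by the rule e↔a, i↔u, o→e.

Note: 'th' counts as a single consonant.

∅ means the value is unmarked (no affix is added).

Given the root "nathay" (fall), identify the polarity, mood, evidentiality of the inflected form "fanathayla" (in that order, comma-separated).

affirmative, imperative, assumed

Segment: fa-nathay-le.
polarity: -le → affirmative.
mood: fa- → imperative.
evidentiality: ∅ → assumed.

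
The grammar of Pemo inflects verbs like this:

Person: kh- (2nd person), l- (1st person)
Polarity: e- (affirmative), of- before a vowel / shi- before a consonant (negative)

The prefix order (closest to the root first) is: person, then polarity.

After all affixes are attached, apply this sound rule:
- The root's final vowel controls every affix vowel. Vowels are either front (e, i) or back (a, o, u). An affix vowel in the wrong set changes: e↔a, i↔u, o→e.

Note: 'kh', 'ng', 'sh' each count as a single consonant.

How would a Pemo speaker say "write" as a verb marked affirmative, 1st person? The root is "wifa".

Attach person 1st person l- → lwifa.
Attach polarity affirmative e- → elwifa.
Apply vowel harmony: elwifa → alwifa.

alwifa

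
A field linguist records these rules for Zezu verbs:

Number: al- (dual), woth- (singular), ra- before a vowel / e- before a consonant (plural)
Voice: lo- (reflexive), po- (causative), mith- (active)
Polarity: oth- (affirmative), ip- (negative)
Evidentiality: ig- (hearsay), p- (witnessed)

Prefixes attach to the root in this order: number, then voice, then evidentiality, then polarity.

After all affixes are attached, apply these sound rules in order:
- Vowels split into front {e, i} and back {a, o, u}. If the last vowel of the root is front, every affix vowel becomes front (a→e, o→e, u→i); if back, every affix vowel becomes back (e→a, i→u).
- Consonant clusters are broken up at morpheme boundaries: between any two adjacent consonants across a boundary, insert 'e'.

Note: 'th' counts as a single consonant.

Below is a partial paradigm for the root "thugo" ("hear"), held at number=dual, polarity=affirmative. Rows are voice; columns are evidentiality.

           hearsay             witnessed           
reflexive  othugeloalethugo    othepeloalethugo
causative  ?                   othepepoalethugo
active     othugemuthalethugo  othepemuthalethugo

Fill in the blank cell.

Attach number dual al- → althugo.
Attach voice causative po- → poalthugo.
Attach evidentiality hearsay ig- → igpoalthugo.
Attach polarity affirmative oth- → othigpoalthugo.
Apply vowel harmony: othigpoalthugo → othugpoalthugo.
Apply epenthesis: othugpoalthugo → othugepoalethugo.

othugepoalethugo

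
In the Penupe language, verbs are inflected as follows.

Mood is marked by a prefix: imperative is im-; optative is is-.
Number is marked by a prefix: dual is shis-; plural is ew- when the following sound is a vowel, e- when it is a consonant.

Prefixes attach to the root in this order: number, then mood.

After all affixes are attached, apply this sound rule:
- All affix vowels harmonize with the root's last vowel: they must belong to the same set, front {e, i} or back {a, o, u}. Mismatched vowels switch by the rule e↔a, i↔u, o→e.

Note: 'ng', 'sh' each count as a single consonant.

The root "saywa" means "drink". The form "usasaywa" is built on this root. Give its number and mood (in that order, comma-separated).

Segment: is-e-saywa.
number: ew/e- → plural.
mood: is- → optative.

plural, optative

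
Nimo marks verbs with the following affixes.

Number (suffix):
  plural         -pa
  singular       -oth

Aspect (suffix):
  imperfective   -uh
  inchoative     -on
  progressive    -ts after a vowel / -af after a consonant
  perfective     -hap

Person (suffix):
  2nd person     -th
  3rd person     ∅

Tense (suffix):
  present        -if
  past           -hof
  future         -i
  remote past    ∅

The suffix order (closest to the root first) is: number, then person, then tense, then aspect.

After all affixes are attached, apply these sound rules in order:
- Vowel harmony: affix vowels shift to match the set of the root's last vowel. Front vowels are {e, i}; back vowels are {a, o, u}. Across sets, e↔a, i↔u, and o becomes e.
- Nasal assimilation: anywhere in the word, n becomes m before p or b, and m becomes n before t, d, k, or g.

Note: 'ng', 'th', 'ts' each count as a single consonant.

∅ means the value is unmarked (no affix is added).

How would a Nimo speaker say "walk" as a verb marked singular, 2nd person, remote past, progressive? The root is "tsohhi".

Attach number singular -oth → tsohhioth.
Attach person 2nd person -th → tsohhiothth.
tense = remote past: zero marking, form stays tsohhiothth.
Attach aspect progressive -af (after consonant 'th') → tsohhioththaf.
Apply vowel harmony: tsohhioththaf → tsohhieththef.
Nasal assimilation: no change.

tsohhieththef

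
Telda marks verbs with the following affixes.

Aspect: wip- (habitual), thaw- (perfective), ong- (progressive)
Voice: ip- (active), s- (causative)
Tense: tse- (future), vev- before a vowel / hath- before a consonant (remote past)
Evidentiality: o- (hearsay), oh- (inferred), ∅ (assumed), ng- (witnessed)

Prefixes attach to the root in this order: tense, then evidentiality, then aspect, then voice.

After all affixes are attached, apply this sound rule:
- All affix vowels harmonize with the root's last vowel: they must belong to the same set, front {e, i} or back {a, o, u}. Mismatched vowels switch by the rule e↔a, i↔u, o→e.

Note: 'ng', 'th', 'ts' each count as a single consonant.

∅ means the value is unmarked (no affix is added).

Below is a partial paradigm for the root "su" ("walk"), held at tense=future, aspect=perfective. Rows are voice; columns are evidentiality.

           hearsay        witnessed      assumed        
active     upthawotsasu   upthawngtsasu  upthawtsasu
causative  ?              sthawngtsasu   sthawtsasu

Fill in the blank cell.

sthawotsasu

Attach tense future tse- → tsesu.
Attach evidentiality hearsay o- → otsesu.
Attach aspect perfective thaw- → thawotsesu.
Attach voice causative s- → sthawotsesu.
Apply vowel harmony: sthawotsesu → sthawotsasu.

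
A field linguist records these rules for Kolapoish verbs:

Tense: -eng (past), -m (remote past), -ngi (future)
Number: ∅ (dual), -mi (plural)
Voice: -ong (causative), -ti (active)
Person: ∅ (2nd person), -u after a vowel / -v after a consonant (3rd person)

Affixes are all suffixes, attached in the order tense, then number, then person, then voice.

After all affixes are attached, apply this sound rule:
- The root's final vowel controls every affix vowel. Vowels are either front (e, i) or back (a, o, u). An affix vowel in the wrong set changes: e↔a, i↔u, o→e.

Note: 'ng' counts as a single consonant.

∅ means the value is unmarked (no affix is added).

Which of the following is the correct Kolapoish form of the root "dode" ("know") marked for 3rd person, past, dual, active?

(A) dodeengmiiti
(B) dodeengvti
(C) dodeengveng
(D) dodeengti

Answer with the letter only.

B

Attach tense past -eng → dodeeng.
number = dual: zero marking, form stays dodeeng.
Attach person 3rd person -v (after consonant 'ng') → dodeengv.
Attach voice active -ti → dodeengvti.
Vowel harmony: no change.
So the correct form is dodeengvti, option (B).
(A) dodeengmiiti is wrong: it uses plural instead of dual for number.
(C) dodeengveng is wrong: it uses causative instead of active for voice.
(D) dodeengti is wrong: it uses 2nd person instead of 3rd person for person.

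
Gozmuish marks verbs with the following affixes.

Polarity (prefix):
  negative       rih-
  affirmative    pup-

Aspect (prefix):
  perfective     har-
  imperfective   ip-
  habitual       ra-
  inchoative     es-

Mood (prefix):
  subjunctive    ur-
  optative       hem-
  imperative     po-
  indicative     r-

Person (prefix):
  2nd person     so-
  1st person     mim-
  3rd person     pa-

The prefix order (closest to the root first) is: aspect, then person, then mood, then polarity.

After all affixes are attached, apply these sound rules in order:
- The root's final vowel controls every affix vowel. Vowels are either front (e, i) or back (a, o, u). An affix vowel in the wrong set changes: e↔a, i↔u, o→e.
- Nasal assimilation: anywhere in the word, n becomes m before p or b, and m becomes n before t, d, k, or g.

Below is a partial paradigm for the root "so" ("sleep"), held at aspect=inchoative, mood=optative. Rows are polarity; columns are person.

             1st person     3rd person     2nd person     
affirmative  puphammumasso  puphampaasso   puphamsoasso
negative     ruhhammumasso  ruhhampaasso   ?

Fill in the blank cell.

Attach aspect inchoative es- → esso.
Attach person 2nd person so- → soesso.
Attach mood optative hem- → hemsoesso.
Attach polarity negative rih- → rihhemsoesso.
Apply vowel harmony: rihhemsoesso → ruhhamsoasso.
Nasal assimilation: no change.

ruhhamsoasso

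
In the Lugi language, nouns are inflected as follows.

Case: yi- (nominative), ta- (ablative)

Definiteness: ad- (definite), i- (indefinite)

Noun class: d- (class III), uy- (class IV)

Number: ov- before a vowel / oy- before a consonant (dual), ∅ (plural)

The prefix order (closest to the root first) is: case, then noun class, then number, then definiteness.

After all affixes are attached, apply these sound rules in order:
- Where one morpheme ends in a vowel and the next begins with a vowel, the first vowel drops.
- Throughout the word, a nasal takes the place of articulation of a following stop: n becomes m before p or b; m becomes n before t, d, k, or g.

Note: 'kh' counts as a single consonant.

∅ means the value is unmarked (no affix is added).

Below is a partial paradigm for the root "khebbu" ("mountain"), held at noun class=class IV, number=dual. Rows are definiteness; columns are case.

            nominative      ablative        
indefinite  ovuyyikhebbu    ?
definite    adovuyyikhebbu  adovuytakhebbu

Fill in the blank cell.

Attach case ablative ta- → takhebbu.
Attach noun class class IV uy- → uytakhebbu.
Attach number dual ov- (before vowel 'u') → ovuytakhebbu.
Attach definiteness indefinite i- → iovuytakhebbu.
Apply vowel deletion: iovuytakhebbu → ovuytakhebbu.
Nasal assimilation: no change.

ovuytakhebbu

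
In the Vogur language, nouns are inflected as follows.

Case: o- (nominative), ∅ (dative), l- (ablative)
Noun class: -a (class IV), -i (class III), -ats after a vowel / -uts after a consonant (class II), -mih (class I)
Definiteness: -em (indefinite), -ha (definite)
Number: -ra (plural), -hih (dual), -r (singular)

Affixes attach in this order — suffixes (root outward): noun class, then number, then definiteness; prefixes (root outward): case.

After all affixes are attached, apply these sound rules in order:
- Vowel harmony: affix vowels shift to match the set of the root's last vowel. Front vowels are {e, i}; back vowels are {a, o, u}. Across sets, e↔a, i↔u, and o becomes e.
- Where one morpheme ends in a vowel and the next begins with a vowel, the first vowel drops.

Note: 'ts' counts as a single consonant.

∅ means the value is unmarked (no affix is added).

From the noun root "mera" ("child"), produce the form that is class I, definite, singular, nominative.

Attach case nominative o- → omera.
Attach noun class class I -mih → omeramih.
Attach number singular -r → omeramihr.
Attach definiteness definite -ha → omeramihrha.
Apply vowel harmony: omeramihrha → omeramuhrha.
Vowel deletion: no change.

omeramuhrha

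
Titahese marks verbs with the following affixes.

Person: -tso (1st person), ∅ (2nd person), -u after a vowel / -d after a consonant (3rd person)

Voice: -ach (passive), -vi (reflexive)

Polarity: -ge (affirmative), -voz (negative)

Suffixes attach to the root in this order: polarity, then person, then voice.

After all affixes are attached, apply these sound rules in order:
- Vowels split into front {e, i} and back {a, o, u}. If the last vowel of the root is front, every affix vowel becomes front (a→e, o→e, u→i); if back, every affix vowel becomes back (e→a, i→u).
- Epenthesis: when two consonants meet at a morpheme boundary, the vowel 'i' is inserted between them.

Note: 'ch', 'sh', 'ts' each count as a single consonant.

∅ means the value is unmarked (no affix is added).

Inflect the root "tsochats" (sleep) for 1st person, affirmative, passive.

Attach polarity affirmative -ge → tsochatsge.
Attach person 1st person -tso → tsochatsgetso.
Attach voice passive -ach → tsochatsgetsoach.
Apply vowel harmony: tsochatsgetsoach → tsochatsgatsoach.
Apply epenthesis: tsochatsgatsoach → tsochatsigatsoach.

tsochatsigatsoach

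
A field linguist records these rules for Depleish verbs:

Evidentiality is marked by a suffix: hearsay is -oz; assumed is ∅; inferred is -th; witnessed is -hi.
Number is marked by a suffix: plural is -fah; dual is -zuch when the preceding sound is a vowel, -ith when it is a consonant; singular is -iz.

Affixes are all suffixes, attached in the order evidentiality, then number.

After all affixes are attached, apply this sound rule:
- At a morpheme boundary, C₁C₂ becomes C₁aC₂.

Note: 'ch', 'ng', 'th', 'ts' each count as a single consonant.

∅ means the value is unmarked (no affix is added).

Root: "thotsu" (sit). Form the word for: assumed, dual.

thotsuzuch

evidentiality = assumed: zero marking, form stays thotsu.
Attach number dual -zuch (after vowel 'u') → thotsuzuch.
Epenthesis: no change.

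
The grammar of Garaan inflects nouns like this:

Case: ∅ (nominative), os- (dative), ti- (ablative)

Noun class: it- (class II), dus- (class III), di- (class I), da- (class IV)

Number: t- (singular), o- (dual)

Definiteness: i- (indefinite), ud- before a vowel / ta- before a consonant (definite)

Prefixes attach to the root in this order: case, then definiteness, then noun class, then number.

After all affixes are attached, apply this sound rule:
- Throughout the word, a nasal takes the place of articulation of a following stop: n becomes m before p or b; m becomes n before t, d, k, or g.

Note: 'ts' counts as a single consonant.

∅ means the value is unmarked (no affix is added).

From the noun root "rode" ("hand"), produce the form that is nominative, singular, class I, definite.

tditarode

case = nominative: zero marking, form stays rode.
Attach definiteness definite ta- (before consonant 'r') → tarode.
Attach noun class class I di- → ditarode.
Attach number singular t- → tditarode.
Nasal assimilation: no change.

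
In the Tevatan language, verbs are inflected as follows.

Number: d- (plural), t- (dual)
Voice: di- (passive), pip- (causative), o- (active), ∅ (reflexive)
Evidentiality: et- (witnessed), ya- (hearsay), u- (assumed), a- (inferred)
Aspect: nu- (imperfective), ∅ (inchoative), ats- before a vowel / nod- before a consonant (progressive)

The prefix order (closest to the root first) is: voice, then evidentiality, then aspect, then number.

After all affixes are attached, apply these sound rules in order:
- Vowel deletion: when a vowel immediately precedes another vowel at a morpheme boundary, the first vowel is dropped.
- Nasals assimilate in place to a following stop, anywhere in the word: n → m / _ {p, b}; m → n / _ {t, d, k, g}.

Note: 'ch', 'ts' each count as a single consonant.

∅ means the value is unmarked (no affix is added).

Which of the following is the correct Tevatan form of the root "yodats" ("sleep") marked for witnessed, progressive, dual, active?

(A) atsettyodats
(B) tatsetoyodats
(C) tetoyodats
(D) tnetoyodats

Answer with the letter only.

B

Attach voice active o- → oyodats.
Attach evidentiality witnessed et- → etoyodats.
Attach aspect progressive ats- (before vowel 'e') → atsetoyodats.
Attach number dual t- → tatsetoyodats.
Vowel deletion: no change.
Nasal assimilation: no change.
So the correct form is tatsetoyodats, option (B).
(D) tnetoyodats is wrong: it uses imperfective instead of progressive for aspect.
(C) tetoyodats is wrong: it uses inchoative instead of progressive for aspect.
(A) atsettyodats is wrong: it has the affixes in the wrong order.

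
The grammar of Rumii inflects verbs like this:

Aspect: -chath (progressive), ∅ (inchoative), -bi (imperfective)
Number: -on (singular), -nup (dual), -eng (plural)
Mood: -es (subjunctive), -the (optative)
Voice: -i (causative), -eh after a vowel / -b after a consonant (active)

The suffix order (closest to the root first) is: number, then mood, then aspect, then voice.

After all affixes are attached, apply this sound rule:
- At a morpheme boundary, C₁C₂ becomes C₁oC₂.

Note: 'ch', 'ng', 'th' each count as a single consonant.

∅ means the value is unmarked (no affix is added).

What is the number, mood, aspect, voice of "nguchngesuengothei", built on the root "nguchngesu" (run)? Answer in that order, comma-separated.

Segment: nguchngesu-eng-the-i.
number: -eng → plural.
mood: -the → optative.
aspect: ∅ → inchoative.
voice: -i → causative.

plural, optative, inchoative, causative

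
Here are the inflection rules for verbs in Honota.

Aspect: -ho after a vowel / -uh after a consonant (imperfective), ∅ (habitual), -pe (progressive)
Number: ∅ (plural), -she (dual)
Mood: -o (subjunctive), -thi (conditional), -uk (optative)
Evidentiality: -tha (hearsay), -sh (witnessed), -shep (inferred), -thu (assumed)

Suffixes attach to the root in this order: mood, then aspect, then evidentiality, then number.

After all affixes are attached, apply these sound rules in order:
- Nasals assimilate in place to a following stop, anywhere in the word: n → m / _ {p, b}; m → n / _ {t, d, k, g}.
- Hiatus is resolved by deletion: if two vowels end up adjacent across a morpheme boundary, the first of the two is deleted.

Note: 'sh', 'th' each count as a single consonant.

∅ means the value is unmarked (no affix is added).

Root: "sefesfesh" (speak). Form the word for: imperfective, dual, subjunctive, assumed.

sefesfeshohothushe

Attach mood subjunctive -o → sefesfesho.
Attach aspect imperfective -ho (after vowel 'o') → sefesfeshoho.
Attach evidentiality assumed -thu → sefesfeshohothu.
Attach number dual -she → sefesfeshohothushe.
Nasal assimilation: no change.
Vowel deletion: no change.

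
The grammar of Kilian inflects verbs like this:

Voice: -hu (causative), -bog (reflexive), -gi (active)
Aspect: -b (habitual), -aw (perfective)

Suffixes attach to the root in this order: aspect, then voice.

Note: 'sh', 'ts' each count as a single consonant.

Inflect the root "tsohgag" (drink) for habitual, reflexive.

Attach aspect habitual -b → tsohgagb.
Attach voice reflexive -bog → tsohgagbbog.

tsohgagbbog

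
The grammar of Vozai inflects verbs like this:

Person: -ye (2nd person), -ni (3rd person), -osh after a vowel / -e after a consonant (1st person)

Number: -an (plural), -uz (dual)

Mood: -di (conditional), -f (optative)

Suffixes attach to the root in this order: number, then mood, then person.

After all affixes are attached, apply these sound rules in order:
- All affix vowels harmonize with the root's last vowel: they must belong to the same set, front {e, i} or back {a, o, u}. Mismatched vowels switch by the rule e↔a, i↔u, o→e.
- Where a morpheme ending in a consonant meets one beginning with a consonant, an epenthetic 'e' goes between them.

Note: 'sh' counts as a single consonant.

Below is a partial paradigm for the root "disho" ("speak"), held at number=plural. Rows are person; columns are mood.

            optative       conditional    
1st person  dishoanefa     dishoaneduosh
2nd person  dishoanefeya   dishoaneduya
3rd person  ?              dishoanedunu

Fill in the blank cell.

dishoanefenu

Attach number plural -an → dishoan.
Attach mood optative -f → dishoanf.
Attach person 3rd person -ni → dishoanfni.
Apply vowel harmony: dishoanfni → dishoanfnu.
Apply epenthesis: dishoanfnu → dishoanefenu.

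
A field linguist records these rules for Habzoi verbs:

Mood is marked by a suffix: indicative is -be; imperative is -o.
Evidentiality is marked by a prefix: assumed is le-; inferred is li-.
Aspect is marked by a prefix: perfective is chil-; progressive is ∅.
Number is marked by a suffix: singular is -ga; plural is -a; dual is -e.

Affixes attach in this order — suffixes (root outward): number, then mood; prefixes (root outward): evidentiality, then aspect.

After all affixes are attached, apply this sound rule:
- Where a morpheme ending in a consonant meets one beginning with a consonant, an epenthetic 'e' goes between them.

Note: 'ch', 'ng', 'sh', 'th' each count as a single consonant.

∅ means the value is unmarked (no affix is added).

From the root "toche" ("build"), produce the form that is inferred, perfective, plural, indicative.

chilelitocheabe

Attach evidentiality inferred li- → litoche.
Attach aspect perfective chil- → chillitoche.
Attach number plural -a → chillitochea.
Attach mood indicative -be → chillitocheabe.
Apply epenthesis: chillitocheabe → chilelitocheabe.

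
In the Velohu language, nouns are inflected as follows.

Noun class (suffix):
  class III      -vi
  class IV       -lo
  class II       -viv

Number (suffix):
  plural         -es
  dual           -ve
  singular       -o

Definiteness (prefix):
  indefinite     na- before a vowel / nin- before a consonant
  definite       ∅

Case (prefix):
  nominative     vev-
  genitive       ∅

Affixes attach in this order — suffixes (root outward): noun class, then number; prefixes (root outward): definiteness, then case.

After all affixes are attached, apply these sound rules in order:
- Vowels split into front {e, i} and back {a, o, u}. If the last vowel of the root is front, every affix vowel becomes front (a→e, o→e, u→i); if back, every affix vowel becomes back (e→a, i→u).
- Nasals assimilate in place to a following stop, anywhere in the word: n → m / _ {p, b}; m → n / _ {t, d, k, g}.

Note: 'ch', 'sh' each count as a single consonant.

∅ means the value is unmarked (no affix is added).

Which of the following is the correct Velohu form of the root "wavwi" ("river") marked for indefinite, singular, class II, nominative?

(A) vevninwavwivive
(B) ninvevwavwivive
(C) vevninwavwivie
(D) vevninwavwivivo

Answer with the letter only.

A

Attach noun class class II -viv → wavwiviv.
Attach number singular -o → wavwivivo.
Attach definiteness indefinite nin- (before consonant 'w') → ninwavwivivo.
Attach case nominative vev- → vevninwavwivivo.
Apply vowel harmony: vevninwavwivivo → vevninwavwivive.
Nasal assimilation: no change.
So the correct form is vevninwavwivive, option (A).
(D) vevninwavwivivo is wrong: it fails to apply the sound rule(s).
(C) vevninwavwivie is wrong: it uses class III instead of class II for noun class.
(B) ninvevwavwivive is wrong: it has the affixes in the wrong order.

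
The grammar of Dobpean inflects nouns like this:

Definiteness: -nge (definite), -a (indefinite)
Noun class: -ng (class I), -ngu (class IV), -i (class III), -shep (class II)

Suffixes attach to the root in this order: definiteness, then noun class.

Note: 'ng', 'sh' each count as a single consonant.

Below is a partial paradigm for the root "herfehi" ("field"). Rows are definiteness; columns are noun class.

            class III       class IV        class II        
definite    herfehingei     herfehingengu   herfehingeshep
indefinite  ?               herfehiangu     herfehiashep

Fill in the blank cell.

herfehiai

Attach definiteness indefinite -a → herfehia.
Attach noun class class III -i → herfehiai.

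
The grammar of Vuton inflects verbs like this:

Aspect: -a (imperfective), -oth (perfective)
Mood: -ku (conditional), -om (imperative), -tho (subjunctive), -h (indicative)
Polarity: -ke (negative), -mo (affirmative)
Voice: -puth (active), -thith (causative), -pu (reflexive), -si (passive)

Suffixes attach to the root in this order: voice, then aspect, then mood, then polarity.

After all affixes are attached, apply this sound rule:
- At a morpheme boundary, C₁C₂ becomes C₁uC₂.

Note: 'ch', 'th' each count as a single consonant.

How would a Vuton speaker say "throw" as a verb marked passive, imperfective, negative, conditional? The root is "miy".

miyusiakuke

Attach voice passive -si → miysi.
Attach aspect imperfective -a → miysia.
Attach mood conditional -ku → miysiaku.
Attach polarity negative -ke → miysiakuke.
Apply epenthesis: miysiakuke → miyusiakuke.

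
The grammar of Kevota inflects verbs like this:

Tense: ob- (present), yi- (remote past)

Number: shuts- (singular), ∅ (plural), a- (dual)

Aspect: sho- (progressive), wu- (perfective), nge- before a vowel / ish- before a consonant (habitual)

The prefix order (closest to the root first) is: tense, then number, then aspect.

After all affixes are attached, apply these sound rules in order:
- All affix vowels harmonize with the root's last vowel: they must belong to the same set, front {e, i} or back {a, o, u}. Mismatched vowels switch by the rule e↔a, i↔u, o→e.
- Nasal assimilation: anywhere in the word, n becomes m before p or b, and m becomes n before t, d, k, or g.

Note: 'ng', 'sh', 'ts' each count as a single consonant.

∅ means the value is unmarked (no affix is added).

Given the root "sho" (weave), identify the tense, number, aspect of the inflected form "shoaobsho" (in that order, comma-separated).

Segment: sho-a-ob-sho.
tense: ob- → present.
number: a- → dual.
aspect: sho- → progressive.

present, dual, progressive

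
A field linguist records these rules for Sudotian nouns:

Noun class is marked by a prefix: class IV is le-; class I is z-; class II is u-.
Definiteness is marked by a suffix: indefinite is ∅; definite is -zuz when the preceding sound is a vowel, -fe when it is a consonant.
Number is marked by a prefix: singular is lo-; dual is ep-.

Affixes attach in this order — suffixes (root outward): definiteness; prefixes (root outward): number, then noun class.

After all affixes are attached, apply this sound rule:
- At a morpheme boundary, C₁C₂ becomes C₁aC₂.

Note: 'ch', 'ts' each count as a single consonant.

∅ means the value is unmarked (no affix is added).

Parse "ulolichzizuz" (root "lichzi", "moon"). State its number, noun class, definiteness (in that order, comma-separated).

Segment: u-lo-lichzi-zuz.
number: lo- → singular.
noun class: u- → class II.
definiteness: -zuz/fe → definite.

singular, class II, definite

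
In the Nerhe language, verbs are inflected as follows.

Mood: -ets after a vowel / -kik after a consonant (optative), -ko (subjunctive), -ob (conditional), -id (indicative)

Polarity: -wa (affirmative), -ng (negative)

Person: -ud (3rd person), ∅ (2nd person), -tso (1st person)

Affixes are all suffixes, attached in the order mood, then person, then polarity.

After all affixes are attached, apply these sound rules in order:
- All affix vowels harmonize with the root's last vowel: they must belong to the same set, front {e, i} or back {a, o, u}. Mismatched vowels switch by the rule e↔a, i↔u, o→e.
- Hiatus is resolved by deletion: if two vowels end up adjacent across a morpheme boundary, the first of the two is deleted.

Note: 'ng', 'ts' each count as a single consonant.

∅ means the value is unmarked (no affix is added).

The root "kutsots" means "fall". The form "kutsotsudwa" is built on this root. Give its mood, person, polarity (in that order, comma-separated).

indicative, 2nd person, affirmative

Segment: kutsots-id-wa.
mood: -id → indicative.
person: ∅ → 2nd person.
polarity: -wa → affirmative.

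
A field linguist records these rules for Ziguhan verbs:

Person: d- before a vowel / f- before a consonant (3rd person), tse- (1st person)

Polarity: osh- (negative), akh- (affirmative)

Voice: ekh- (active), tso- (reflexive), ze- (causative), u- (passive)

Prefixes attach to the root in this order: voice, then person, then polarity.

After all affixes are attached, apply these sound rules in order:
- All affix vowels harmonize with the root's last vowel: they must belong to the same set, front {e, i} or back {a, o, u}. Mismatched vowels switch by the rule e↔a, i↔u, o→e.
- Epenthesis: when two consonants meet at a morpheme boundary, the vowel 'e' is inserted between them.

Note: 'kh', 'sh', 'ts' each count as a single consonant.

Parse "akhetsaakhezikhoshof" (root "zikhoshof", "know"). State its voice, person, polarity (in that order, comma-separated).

Segment: akh-tse-ekh-zikhoshof.
voice: ekh- → active.
person: tse- → 1st person.
polarity: akh- → affirmative.

active, 1st person, affirmative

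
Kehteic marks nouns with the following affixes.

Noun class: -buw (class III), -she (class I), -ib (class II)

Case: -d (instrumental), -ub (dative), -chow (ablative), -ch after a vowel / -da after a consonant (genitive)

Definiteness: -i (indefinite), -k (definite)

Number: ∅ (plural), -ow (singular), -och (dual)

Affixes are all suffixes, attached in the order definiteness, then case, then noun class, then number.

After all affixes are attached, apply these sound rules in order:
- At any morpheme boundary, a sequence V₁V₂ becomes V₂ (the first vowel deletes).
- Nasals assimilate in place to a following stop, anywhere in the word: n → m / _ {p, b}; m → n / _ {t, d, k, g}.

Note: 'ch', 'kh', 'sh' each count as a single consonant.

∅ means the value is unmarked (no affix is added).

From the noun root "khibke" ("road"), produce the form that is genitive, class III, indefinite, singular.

khibkichbuwow

Attach definiteness indefinite -i → khibkei.
Attach case genitive -ch (after vowel 'i') → khibkeich.
Attach noun class class III -buw → khibkeichbuw.
Attach number singular -ow → khibkeichbuwow.
Apply vowel deletion: khibkeichbuwow → khibkichbuwow.
Nasal assimilation: no change.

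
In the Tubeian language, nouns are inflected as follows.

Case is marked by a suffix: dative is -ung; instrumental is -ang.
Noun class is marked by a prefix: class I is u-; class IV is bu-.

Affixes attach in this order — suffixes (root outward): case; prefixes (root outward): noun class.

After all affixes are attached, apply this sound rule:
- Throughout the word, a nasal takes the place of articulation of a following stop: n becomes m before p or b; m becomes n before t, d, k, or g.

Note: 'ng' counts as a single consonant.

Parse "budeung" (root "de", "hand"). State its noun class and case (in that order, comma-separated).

Segment: bu-de-ung.
noun class: bu- → class IV.
case: -ung → dative.

class IV, dative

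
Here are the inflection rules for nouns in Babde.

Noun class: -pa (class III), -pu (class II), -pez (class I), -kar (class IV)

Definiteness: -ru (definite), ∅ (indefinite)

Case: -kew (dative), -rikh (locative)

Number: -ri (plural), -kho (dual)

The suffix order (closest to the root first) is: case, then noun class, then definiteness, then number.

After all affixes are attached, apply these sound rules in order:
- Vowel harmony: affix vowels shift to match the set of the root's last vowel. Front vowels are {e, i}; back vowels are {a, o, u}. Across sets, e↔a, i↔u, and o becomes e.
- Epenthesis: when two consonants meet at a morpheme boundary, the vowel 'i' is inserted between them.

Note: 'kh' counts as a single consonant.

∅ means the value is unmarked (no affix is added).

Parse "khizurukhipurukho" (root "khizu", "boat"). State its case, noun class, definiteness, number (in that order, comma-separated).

locative, class II, definite, dual

Segment: khizu-rikh-pu-ru-kho.
case: -rikh → locative.
noun class: -pu → class II.
definiteness: -ru → definite.
number: -kho → dual.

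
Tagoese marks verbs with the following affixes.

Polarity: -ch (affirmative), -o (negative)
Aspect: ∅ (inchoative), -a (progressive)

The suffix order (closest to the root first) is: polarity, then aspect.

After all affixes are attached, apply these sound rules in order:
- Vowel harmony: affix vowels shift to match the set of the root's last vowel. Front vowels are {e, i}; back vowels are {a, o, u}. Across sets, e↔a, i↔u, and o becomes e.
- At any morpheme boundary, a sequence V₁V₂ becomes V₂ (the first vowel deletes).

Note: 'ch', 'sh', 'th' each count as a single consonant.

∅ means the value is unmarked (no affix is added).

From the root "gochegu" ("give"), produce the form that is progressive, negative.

Attach polarity negative -o → gocheguo.
Attach aspect progressive -a → gocheguoa.
Vowel harmony: no change.
Apply vowel deletion: gocheguoa → gochega.

gochega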